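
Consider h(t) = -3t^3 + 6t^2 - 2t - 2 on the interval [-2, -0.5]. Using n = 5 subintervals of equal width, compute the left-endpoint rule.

36.21

Δt = (-0.5 − (-2))/5 = 0.3.
Left endpoints: -2, -1.7, -1.4, -1.1, -0.8.
h(-2) = 50, h(-1.7) = 33.479, h(-1.4) = 20.792, h(-1.1) = 11.453, h(-0.8) = 4.976.
Sum = Δt · [h(-2) + h(-1.7) + h(-1.4) + h(-1.1) + h(-0.8)].
Sum = 36.21.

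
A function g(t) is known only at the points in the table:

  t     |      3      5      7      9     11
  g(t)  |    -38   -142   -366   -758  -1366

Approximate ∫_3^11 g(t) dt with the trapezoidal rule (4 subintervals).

-3936

Δt = 2.
T_4 = (2/2)·[(-38) + 2·(-142) + 2·(-366) + 2·(-758) + (-1366)] = -3936.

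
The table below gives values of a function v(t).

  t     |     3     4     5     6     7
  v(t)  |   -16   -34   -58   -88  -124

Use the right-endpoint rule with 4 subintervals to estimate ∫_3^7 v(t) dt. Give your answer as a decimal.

Δt = 1.
Sum = 1·[(-34) + (-58) + (-88) + (-124)] = -304.

-304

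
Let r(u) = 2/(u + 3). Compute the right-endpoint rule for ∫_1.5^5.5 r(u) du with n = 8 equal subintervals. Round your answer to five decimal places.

Δu = (5.5 − 1.5)/8 = 0.5.
Right endpoints: 2, 2.5, 3, 3.5, 4, 4.5, 5, 5.5.
r(2) = 0.4, r(2.5) = 4/11, r(3) = 1/3, r(3.5) = 4/13, r(4) = 2/7, r(4.5) = 4/15, r(5) = 0.25, r(5.5) = 4/17.
Sum = Δu · [r(2) + r(2.5) + r(3) + ...].
Sum ≈ 1.22117.

1.22117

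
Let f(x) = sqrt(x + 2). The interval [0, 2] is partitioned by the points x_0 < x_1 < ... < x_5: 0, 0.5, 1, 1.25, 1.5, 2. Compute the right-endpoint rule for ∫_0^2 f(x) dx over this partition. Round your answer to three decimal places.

Subinterval widths: 0.5, 0.5, 0.25, 0.25, 0.5.
Right endpoints: 0.5, 1, 1.25, 1.5, 2.
f(0.5) ≈ 1.581, f(1) ≈ 1.732, f(1.25) ≈ 1.803, f(1.5) ≈ 1.871, f(2) ≈ 2.000.
Sum = Σ Δx_i · f(x_i).
Sum ≈ 3.575.

3.575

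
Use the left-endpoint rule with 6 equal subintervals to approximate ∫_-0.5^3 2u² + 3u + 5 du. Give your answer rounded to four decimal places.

Δu = (3 − (-0.5))/6 = 7/12.
Left endpoints: -0.5, 1/12, 2/3, 1.25, 11/6, 29/12.
f(-0.5) = 4, f(1/12) = 379/72, f(2/3) = 71/9, f(1.25) = 11.875, f(11/6) = 155/9, f(29/12) = 1723/72.
Sum = Δu · [f(-0.5) + f(1/12) + f(2/3) + ...].
Sum ≈ 40.9387.

40.9387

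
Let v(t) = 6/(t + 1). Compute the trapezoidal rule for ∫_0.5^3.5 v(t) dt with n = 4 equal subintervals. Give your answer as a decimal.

Δt = (3.5 − 0.5)/4 = 0.75.
v(0.5) = 4, v(1.25) = 8/3, v(2) = 2, v(2.75) = 1.6, v(3.5) = 4/3.
T_4 = (Δt/2)·[v(t_0) + 2v(t_1) + 2v(t_2) + 2v(t_3) + v(t_4)].
Sum = 6.7.

6.7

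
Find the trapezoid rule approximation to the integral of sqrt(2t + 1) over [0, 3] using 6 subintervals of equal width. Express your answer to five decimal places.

Δt = (3 − 0)/6 = 0.5.
f(0) ≈ 1.00000, f(0.5) ≈ 1.41421, f(1) ≈ 1.73205, f(1.5) ≈ 2.00000, f(2) ≈ 2.23607, f(2.5) ≈ 2.44949, f(3) ≈ 2.64575.
T_6 = (Δt/2)·[f(t_0) + 2f(t_1) + ... + 2f(t_{5}) + f(t_6)].
Sum ≈ 5.82735.

5.82735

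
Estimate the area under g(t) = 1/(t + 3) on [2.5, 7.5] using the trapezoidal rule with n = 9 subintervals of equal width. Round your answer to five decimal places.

Δt = (7.5 − 2.5)/9 = 5/9.
g(2.5) = 2/11, g(55/18) = 18/109, g(65/18) = 18/119, g(25/6) = 6/43, g(85/18) = 18/139, g(95/18) = 18/149, g(35/6) = 6/53, g(115/18) = 18/169, g(125/18) = 18/179, g(7.5) = 2/21.
T_9 = (Δt/2)·[g(t_0) + 2g(t_1) + ... + 2g(t_{8}) + g(t_9)].
Sum ≈ 0.64724.

0.64724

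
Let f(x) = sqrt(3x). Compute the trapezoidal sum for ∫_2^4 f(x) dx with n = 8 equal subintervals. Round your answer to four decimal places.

5.9707

Δx = (4 − 2)/8 = 0.25.
f(2) ≈ 2.4495, f(2.25) ≈ 2.5981, f(2.5) ≈ 2.7386, f(2.75) ≈ 2.8723, f(3) ≈ 3.0000, f(3.25) ≈ 3.1225, f(3.5) ≈ 3.2404, f(3.75) ≈ 3.3541, f(4) ≈ 3.4641.
T_8 = (Δx/2)·[f(x_0) + 2f(x_1) + ... + 2f(x_{7}) + f(x_8)].
Sum ≈ 5.9707.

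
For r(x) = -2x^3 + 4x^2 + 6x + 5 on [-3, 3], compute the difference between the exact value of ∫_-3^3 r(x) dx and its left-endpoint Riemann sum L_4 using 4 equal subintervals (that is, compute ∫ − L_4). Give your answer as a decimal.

Exact integral: ∫_-3^3 r(x) dx = 102.
L_4 = 165.
Error = 102 − 165 = -63.

-63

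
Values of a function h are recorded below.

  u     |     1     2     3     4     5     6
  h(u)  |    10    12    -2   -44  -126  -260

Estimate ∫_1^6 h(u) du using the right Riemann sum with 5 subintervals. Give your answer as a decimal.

-420

Δu = 1.
Sum = 1·[12 + (-2) + (-44) + (-126) + (-260)] = -420.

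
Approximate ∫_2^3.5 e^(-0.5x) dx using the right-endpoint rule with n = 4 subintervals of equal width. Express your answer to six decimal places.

Δx = (3.5 − 2)/4 = 0.375.
Right endpoints: 2.375, 2.75, 3.125, 3.5.
f(2.375) ≈ 0.304983, f(2.75) ≈ 0.252840, f(3.125) ≈ 0.209611, f(3.5) ≈ 0.173774.
Sum = Δx · [f(2.375) + f(2.75) + f(3.125) + f(3.5)].
Sum ≈ 0.352953.

0.352953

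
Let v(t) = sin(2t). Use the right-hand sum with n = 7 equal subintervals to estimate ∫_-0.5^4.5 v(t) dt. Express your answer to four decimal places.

1.0456

Δt = (4.5 − (-0.5))/7 = 5/7.
Right endpoints: 3/14, 13/14, 23/14, 33/14, 43/14, 53/14, 4.5.
v(3/14) ≈ 0.4156, v(13/14) ≈ 0.9593, v(23/14) ≈ -0.1436, v(33/14) ≈ -1.0000, v(43/14) ≈ -0.1399, v(53/14) ≈ 0.9603, v(4.5) ≈ 0.4121.
Sum = Δt · [v(3/14) + v(13/14) + v(23/14) + ...].
Sum ≈ 1.0456.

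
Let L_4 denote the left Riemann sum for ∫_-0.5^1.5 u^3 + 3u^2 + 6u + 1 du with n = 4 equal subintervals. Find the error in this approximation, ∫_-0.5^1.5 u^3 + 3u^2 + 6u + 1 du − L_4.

5

Exact integral: ∫_-0.5^1.5 f(u) du = 12.75.
L_4 = 7.75.
Error = 12.75 − 7.75 = 5.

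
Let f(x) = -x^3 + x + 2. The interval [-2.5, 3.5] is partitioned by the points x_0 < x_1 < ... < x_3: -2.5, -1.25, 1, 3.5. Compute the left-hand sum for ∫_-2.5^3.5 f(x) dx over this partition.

29.98828125

Subinterval widths: 1.25, 2.25, 2.5.
Left endpoints: -2.5, -1.25, 1.
f(-2.5) = 15.125, f(-1.25) = 2.703125, f(1) = 2.
Sum = Σ Δx_i · f(x_i).
Sum = 29.98828125.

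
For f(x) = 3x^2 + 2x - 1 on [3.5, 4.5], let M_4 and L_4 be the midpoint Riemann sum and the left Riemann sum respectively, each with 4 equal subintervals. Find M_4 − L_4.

3.203125

M_4 = 55.234375.
L_4 = 52.03125.
M_4 − L_4 = 3.203125.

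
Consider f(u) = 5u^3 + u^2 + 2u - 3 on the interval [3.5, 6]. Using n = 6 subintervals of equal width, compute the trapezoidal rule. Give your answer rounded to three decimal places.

1511.607

Δu = (6 − 3.5)/6 = 5/12.
f(3.5) = 230.625, f(47/12) = 553975/1728, f(13/3) = 11645/27, f(4.75) = 564.921875, f(31/6) = 156305/216, f(67/12) = 1571795/1728, f(6) = 1125.
T_6 = (Δu/2)·[f(u_0) + 2f(u_1) + ... + 2f(u_{5}) + f(u_6)].
Sum ≈ 1511.607.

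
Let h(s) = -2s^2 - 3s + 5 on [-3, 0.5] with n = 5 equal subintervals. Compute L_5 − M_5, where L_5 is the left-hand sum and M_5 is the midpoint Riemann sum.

-3.3075

L_5 = 9.52.
M_5 = 12.8275.
L_5 − M_5 = -3.3075.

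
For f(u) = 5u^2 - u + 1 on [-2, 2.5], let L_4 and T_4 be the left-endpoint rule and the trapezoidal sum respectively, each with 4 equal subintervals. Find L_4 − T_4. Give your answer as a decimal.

L_4 = 43.69921875.
T_4 = 47.49609375.
L_4 − T_4 = -3.796875.

-3.796875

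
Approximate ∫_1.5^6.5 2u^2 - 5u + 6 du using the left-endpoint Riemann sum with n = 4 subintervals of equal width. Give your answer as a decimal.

Δu = (6.5 − 1.5)/4 = 1.25.
Left endpoints: 1.5, 2.75, 4, 5.25.
f(1.5) = 3, f(2.75) = 7.375, f(4) = 18, f(5.25) = 34.875.
Sum = Δu · [f(1.5) + f(2.75) + f(4) + f(5.25)].
Sum = 79.0625.

79.0625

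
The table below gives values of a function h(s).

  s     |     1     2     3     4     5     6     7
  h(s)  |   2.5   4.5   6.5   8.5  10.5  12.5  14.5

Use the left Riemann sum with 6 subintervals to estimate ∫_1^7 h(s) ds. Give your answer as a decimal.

45

Δs = 1.
Sum = 1·[2.5 + 4.5 + 6.5 + 8.5 + 10.5 + 12.5] = 45.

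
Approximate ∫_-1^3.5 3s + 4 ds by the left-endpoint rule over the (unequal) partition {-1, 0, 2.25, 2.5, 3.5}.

Subinterval widths: 1, 2.25, 0.25, 1.
Left endpoints: -1, 0, 2.25, 2.5.
f(-1) = 1, f(0) = 4, f(2.25) = 10.75, f(2.5) = 11.5.
Sum = Σ Δs_i · f(s_i).
Sum = 24.1875.

24.1875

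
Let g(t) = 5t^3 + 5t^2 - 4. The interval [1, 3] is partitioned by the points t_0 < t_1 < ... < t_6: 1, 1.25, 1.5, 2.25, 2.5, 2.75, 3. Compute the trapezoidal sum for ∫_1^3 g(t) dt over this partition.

Subinterval widths: 0.25, 0.25, 0.75, 0.25, 0.25, 0.25.
g(1) = 6, g(1.25) = 13.578125, g(1.5) = 24.125, g(2.25) = 78.265625, g(2.5) = 105.375, g(2.75) = 137.796875, g(3) = 176.
On each subinterval the trapezoid contributes (Δt_i/2)·[g(t_{i-1}) + g(t_i)].
Sum = 138.1328125.

138.1328125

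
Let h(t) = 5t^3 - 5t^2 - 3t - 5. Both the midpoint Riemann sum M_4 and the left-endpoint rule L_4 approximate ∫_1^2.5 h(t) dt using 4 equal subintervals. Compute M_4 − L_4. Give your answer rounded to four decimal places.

M_4 ≈ 7.454590.
L_4 ≈ 0.629883.
M_4 − L_4 ≈ 6.8247.

6.8247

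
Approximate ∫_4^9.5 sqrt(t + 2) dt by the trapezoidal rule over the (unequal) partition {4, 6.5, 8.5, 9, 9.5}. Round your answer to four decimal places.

Subinterval widths: 2.5, 2, 0.5, 0.5.
f(4) ≈ 2.4495, f(6.5) ≈ 2.9155, f(8.5) ≈ 3.2404, f(9) ≈ 3.3166, f(9.5) ≈ 3.3912.
On each subinterval the trapezoid contributes (Δt_i/2)·[f(t_{i-1}) + f(t_i)].
Sum ≈ 16.1782.

16.1782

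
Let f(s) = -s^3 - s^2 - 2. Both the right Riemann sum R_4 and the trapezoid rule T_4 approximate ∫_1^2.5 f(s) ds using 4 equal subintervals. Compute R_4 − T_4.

R_4 ≈ -21.33691.
T_4 ≈ -17.61035.
R_4 − T_4 = -3.7265625.

-3.7265625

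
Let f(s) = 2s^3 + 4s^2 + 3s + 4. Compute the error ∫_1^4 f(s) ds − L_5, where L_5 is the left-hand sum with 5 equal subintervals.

55.08

Exact integral: ∫_1^4 f(s) ds = 246.
L_5 = 190.92.
Error = 246 − 190.92 = 55.08.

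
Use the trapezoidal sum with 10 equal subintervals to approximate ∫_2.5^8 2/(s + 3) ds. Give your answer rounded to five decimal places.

1.38754

Δs = (8 − 2.5)/10 = 0.55.
f(2.5) = 4/11, f(3.05) = 40/121, f(3.6) = 10/33, f(4.15) = 40/143, f(4.7) = 20/77, f(5.25) = 8/33, f(5.8) = 5/22, f(6.35) = 40/187, f(6.9) = 20/99, f(7.45) = 40/209, f(8) = 2/11.
T_10 = (Δs/2)·[f(s_0) + 2f(s_1) + ... + 2f(s_{9}) + f(s_10)].
Sum ≈ 1.38754.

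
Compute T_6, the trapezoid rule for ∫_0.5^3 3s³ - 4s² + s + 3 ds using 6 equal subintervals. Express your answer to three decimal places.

Δs = (3 − 0.5)/6 = 5/12.
f(0.5) = 2.875, f(11/12) = 1651/576, f(4/3) = 13/3, f(1.75) = 8.578125, f(13/6) = 1217/72, f(31/12) = 30.609375, f(3) = 51.
T_6 = (Δs/2)·[f(s_0) + 2f(s_1) + ... + 2f(s_{5}) + f(s_6)].
Sum ≈ 37.595.

37.595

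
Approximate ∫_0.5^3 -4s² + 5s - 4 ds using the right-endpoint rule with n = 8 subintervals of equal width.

Δs = (3 − 0.5)/8 = 0.3125.
Right endpoints: 0.8125, 1.125, 1.4375, 1.75, 2.0625, 2.375, 2.6875, 3.
f(0.8125) = -2.578125, f(1.125) = -3.4375, f(1.4375) = -5.078125, f(1.75) = -7.5, f(2.0625) = -10.703125, f(2.375) = -14.6875, f(2.6875) = -19.453125, f(3) = -25.
Sum = Δs · [f(0.8125) + f(1.125) + f(1.4375) + ...].
Sum = -27.63671875.

-27.63671875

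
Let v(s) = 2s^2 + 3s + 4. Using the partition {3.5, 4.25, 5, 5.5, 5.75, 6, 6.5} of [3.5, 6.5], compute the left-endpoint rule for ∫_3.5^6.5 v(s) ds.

192.5

Subinterval widths: 0.75, 0.75, 0.5, 0.25, 0.25, 0.5.
Left endpoints: 3.5, 4.25, 5, 5.5, 5.75, 6.
v(3.5) = 39, v(4.25) = 52.875, v(5) = 69, v(5.5) = 81, v(5.75) = 87.375, v(6) = 94.
Sum = Σ Δs_i · v(s_i).
Sum = 192.5.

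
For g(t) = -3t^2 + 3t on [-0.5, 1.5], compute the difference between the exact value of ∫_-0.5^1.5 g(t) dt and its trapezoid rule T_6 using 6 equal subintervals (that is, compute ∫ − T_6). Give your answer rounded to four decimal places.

Exact integral: ∫_-0.5^1.5 g(t) dt = -0.5.
T_6 ≈ -0.611111.
Error ≈ -0.5 − (-0.611111) ≈ 0.1111.

0.1111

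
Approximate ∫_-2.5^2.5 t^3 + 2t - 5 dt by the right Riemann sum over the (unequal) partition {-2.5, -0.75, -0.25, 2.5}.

Subinterval widths: 1.75, 0.5, 2.75.
Right endpoints: -0.75, -0.25, 2.5.
f(-0.75) = -6.921875, f(-0.25) = -5.515625, f(2.5) = 15.625.
Sum = Σ Δt_i · f(t_i).
Sum = 28.09765625.

28.09765625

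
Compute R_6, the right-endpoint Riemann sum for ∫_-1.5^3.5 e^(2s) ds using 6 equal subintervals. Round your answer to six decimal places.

Δs = (3.5 − (-1.5))/6 = 5/6.
Right endpoints: -2/3, 1/6, 1, 11/6, 8/3, 3.5.
f(-2/3) ≈ 0.263597, f(1/6) ≈ 1.395612, f(1) ≈ 7.389056, f(11/6) ≈ 39.121284, f(8/3) ≈ 207.127249, f(3.5) ≈ 1096.633158.
Sum = Δs · [f(-2/3) + f(1/6) + f(1) + ...].
Sum ≈ 1126.608297.

1126.608297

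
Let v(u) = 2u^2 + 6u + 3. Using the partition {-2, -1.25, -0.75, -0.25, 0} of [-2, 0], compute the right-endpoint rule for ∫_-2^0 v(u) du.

Subinterval widths: 0.75, 0.5, 0.5, 0.25.
Right endpoints: -1.25, -0.75, -0.25, 0.
v(-1.25) = -1.375, v(-0.75) = -0.375, v(-0.25) = 1.625, v(0) = 3.
Sum = Σ Δu_i · v(u_i).
Sum = 0.34375.

0.34375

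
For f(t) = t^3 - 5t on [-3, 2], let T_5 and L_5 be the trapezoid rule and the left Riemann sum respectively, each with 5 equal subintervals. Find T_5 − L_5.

T_5 = -5.
L_5 = -10.
T_5 − L_5 = 5.

5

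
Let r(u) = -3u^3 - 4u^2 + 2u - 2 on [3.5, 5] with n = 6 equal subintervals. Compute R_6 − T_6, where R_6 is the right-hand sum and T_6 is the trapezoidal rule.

R_6 = -493.41015625.
T_6 = -456.61328125.
R_6 − T_6 = -36.796875.

-36.796875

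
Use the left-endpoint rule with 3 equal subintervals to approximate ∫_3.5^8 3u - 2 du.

Δu = (8 − 3.5)/3 = 1.5.
Left endpoints: 3.5, 5, 6.5.
f(3.5) = 8.5, f(5) = 13, f(6.5) = 17.5.
Sum = Δu · [f(3.5) + f(5) + f(6.5)].
Sum = 58.5.

58.5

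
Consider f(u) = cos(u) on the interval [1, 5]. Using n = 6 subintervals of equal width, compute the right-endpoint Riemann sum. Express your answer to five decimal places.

-1.81876

Δu = (5 − 1)/6 = 2/3.
Right endpoints: 5/3, 7/3, 3, 11/3, 13/3, 5.
f(5/3) ≈ -0.09572, f(7/3) ≈ -0.69076, f(3) ≈ -0.98999, f(11/3) ≈ -0.86529, f(13/3) ≈ -0.37004, f(5) ≈ 0.28366.
Sum = Δu · [f(5/3) + f(7/3) + f(3) + ...].
Sum ≈ -1.81876.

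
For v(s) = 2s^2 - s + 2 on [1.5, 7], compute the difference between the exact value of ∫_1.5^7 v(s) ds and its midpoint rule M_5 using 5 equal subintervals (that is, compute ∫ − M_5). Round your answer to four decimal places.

1.1092

Exact integral: ∫_1.5^7 v(s) ds ≈ 214.041667.
M_5 = 212.9325.
Error ≈ 214.041667 − 212.9325 ≈ 1.1092.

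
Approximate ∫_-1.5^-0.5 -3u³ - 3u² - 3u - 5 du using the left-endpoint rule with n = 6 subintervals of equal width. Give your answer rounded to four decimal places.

Δu = (-0.5 − (-1.5))/6 = 1/6.
Left endpoints: -1.5, -4/3, -7/6, -1, -5/6, -2/3.
f(-1.5) = 2.875, f(-4/3) = 7/9, f(-7/6) = -59/72, f(-1) = -2, f(-5/6) = -205/72, f(-2/3) = -31/9.
Sum = Δu · [f(-1.5) + f(-4/3) + f(-7/6) + ...].
Sum ≈ -0.9097.

-0.9097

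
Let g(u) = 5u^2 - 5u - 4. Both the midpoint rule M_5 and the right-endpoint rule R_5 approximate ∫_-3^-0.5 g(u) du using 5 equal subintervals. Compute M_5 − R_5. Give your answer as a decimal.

M_5 = 56.40625.
R_5 = 43.125.
M_5 − R_5 = 13.28125.

13.28125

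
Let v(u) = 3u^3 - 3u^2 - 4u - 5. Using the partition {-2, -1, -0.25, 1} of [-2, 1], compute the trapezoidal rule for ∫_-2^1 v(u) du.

-32.484375

Subinterval widths: 1, 0.75, 1.25.
v(-2) = -33, v(-1) = -7, v(-0.25) = -4.234375, v(1) = -9.
On each subinterval the trapezoid contributes (Δu_i/2)·[v(u_{i-1}) + v(u_i)].
Sum = -32.484375.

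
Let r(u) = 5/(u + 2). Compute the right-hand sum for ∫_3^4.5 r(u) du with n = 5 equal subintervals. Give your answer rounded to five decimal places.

Δu = (4.5 − 3)/5 = 0.3.
Right endpoints: 3.3, 3.6, 3.9, 4.2, 4.5.
r(3.3) = 50/53, r(3.6) = 25/28, r(3.9) = 50/59, r(4.2) = 25/31, r(4.5) = 10/13.
Sum = Δu · [r(3.3) + r(3.6) + r(3.9) + r(4.2) + r(4.5)].
Sum ≈ 1.27782.

1.27782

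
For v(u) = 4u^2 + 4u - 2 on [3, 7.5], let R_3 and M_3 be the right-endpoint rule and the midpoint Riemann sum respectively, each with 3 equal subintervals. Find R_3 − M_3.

165.375

R_3 = 774.
M_3 = 608.625.
R_3 − M_3 = 165.375.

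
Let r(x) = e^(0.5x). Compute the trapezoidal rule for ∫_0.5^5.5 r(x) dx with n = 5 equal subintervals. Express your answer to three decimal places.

Δx = (5.5 − 0.5)/5 = 1.
r(0.5) ≈ 1.284, r(1.5) ≈ 2.117, r(2.5) ≈ 3.490, r(3.5) ≈ 5.755, r(4.5) ≈ 9.488, r(5.5) ≈ 15.643.
T_5 = (Δx/2)·[r(x_0) + 2r(x_1) + ... + 2r(x_{4}) + r(x_5)].
Sum ≈ 29.313.

29.313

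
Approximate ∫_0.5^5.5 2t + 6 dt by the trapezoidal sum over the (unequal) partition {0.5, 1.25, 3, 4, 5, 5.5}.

60

Subinterval widths: 0.75, 1.75, 1, 1, 0.5.
f(0.5) = 7, f(1.25) = 8.5, f(3) = 12, f(4) = 14, f(5) = 16, f(5.5) = 17.
On each subinterval the trapezoid contributes (Δt_i/2)·[f(t_{i-1}) + f(t_i)].
Sum = 60.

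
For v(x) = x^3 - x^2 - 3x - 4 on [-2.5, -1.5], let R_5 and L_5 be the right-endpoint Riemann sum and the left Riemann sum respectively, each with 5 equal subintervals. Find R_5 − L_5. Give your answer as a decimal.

2.65

R_5 = -9.305.
L_5 = -11.955.
R_5 − L_5 = 2.65.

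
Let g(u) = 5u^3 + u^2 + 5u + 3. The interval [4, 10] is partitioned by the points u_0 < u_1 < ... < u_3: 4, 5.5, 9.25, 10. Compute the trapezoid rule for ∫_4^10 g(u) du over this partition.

Subinterval widths: 1.5, 3.75, 0.75.
g(4) = 359, g(5.5) = 892.625, g(9.25) = 4092.078125, g(10) = 5153.
On each subinterval the trapezoid contributes (Δu_i/2)·[g(u_{i-1}) + g(u_i)].
Sum = 13751.94140625.

13751.94140625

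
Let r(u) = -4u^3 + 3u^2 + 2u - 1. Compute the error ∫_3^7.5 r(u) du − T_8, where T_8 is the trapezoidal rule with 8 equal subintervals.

14.23828125

Exact integral: ∫_3^7.5 r(u) du = -2645.4375.
T_8 = -2659.67578125.
Error = -2645.4375 − (-2659.67578125) = 14.23828125.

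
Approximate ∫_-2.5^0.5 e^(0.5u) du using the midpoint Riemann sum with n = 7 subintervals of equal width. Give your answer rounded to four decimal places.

Δu = (0.5 − (-2.5))/7 = 3/7.
Midpoints: -16/7, -13/7, -10/7, -1, -4/7, -1/7, 2/7.
f(-16/7) ≈ 0.3189, f(-13/7) ≈ 0.3951, f(-10/7) ≈ 0.4895, f(-1) ≈ 0.6065, f(-4/7) ≈ 0.7515, f(-1/7) ≈ 0.9311, f(2/7) ≈ 1.1536.
Sum = Δu · [f(-16/7) + f(-13/7) + f(-10/7) + ...].
Sum ≈ 1.9912.

1.9912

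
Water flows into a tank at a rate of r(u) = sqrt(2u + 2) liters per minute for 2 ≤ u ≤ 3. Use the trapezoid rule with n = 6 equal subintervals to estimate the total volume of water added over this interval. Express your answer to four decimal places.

Δu = (3 − 2)/6 = 1/6.
r(2) ≈ 2.4495, r(13/6) ≈ 2.5166, r(7/3) ≈ 2.5820, r(2.5) ≈ 2.6458, r(8/3) ≈ 2.7080, r(17/6) ≈ 2.7689, r(3) ≈ 2.8284.
T_6 = (Δu/2)·[r(u_0) + 2r(u_1) + ... + 2r(u_{5}) + r(u_6)].
Sum ≈ 2.6434.

2.6434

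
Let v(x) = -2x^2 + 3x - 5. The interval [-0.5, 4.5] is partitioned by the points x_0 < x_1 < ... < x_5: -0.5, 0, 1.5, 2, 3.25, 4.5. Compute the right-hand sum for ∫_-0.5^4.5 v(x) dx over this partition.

Subinterval widths: 0.5, 1.5, 0.5, 1.25, 1.25.
Right endpoints: 0, 1.5, 2, 3.25, 4.5.
v(0) = -5, v(1.5) = -5, v(2) = -7, v(3.25) = -16.375, v(4.5) = -32.
Sum = Σ Δx_i · v(x_i).
Sum = -73.96875.

-73.96875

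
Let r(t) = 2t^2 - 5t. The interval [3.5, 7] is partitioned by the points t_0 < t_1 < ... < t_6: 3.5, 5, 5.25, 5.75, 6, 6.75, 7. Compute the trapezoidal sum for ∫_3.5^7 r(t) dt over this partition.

Subinterval widths: 1.5, 0.25, 0.5, 0.25, 0.75, 0.25.
r(3.5) = 7, r(5) = 25, r(5.25) = 28.875, r(5.75) = 37.375, r(6) = 42, r(6.75) = 57.375, r(7) = 63.
On each subinterval the trapezoid contributes (Δt_i/2)·[r(t_{i-1}) + r(t_i)].
Sum = 109.53125.

109.53125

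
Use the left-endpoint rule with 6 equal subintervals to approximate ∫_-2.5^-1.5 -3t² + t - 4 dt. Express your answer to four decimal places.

-19.3472

Δt = (-1.5 − (-2.5))/6 = 1/6.
Left endpoints: -2.5, -7/3, -13/6, -2, -11/6, -5/3.
f(-2.5) = -25.25, f(-7/3) = -68/3, f(-13/6) = -20.25, f(-2) = -18, f(-11/6) = -191/12, f(-5/3) = -14.
Sum = Δt · [f(-2.5) + f(-7/3) + f(-13/6) + ...].
Sum ≈ -19.3472.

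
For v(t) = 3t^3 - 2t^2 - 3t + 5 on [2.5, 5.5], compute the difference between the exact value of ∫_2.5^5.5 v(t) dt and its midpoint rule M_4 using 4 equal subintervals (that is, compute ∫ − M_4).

4.78125

Exact integral: ∫_2.5^5.5 v(t) dt = 535.5.
M_4 = 530.71875.
Error = 535.5 − 530.71875 = 4.78125.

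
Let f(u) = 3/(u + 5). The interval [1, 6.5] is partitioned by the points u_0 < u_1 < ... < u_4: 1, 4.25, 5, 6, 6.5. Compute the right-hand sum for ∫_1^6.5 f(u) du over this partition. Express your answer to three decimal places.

Subinterval widths: 3.25, 0.75, 1, 0.5.
Right endpoints: 4.25, 5, 6, 6.5.
f(4.25) = 12/37, f(5) = 0.3, f(6) = 3/11, f(6.5) = 6/23.
Sum = Σ Δu_i · f(u_i).
Sum ≈ 1.682.

1.682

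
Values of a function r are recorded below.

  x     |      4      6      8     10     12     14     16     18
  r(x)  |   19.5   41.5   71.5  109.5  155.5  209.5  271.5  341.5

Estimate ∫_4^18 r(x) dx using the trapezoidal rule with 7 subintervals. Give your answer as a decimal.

2079

Δx = 2.
T_7 = (2/2)·[19.5 + 2·41.5 + 2·71.5 + 2·109.5 + 2·155.5 + 2·209.5 + 2·271.5 + 341.5] = 2079.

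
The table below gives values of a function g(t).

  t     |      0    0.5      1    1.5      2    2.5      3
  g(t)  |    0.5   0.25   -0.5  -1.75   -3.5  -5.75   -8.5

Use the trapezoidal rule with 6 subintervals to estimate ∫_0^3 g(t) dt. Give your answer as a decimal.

Δt = 0.5.
T_6 = (0.5/2)·[0.5 + 2·0.25 + 2·(-0.5) + 2·(-1.75) + 2·(-3.5) + 2·(-5.75) + (-8.5)] = -7.625.

-7.625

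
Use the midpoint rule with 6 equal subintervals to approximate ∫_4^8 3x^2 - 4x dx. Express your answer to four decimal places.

351.5556

Δx = (8 − 4)/6 = 2/3.
Midpoints: 13/3, 5, 17/3, 19/3, 7, 23/3.
f(13/3) = 39, f(5) = 55, f(17/3) = 221/3, f(19/3) = 95, f(7) = 119, f(23/3) = 437/3.
Sum = Δx · [f(13/3) + f(5) + f(17/3) + ...].
Sum ≈ 351.5556.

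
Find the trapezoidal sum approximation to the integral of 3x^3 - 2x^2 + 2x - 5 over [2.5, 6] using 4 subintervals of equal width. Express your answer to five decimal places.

Δx = (6 − 2.5)/4 = 0.875.
f(2.5) = 34.375, f(3.375) = 48281/512, f(4.25) = 197.671875, f(5.125) = 182555/512, f(6) = 583.
T_4 = (Δx/2)·[f(x_0) + 2f(x_1) + 2f(x_2) + 2f(x_3) + f(x_4)].
Sum ≈ 837.55957.

837.55957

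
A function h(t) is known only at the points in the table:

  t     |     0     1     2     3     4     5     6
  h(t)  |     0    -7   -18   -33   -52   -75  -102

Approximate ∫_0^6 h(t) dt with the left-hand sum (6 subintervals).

-185

Δt = 1.
Sum = 1·[0 + (-7) + (-18) + (-33) + (-52) + (-75)] = -185.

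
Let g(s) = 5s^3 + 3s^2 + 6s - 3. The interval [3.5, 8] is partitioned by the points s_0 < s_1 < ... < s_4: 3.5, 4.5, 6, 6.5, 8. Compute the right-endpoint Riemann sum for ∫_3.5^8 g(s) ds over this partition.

Subinterval widths: 1, 1.5, 0.5, 1.5.
Right endpoints: 4.5, 6, 6.5, 8.
g(4.5) = 540.375, g(6) = 1221, g(6.5) = 1535.875, g(8) = 2797.
Sum = Σ Δs_i · g(s_i).
Sum = 7335.3125.

7335.3125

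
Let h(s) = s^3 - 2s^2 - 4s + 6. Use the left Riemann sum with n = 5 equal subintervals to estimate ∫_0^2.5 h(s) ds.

Δs = (2.5 − 0)/5 = 0.5.
Left endpoints: 0, 0.5, 1, 1.5, 2.
h(0) = 6, h(0.5) = 3.625, h(1) = 1, h(1.5) = -1.125, h(2) = -2.
Sum = Δs · [h(0) + h(0.5) + h(1) + h(1.5) + h(2)].
Sum = 3.75.

3.75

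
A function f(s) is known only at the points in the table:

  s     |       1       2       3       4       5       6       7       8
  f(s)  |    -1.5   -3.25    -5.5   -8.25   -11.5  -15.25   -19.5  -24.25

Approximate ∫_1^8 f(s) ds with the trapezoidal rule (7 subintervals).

-76.125

Δs = 1.
T_7 = (1/2)·[(-1.5) + 2·(-3.25) + 2·(-5.5) + 2·(-8.25) + 2·(-11.5) + 2·(-15.25) + 2·(-19.5) + (-24.25)] = -76.125.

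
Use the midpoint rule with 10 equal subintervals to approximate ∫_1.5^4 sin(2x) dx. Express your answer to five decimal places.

Δx = (4 − 1.5)/10 = 0.25.
Midpoints: 1.625, 1.875, 2.125, 2.375, 2.625, 2.875, 3.125, 3.375, 3.625, 3.875.
f(1.625) ≈ -0.10820, f(1.875) ≈ -0.57156, f(2.125) ≈ -0.89499, f(2.375) ≈ -0.99929, f(2.625) ≈ -0.85893, f(2.875) ≈ -0.50828, f(3.125) ≈ -0.03318, f(3.375) ≈ 0.45004, f(3.625) ≈ 0.82308, f(3.875) ≈ 0.99460.
Sum = Δx · [f(1.625) + f(1.875) + f(2.125) + ...].
Sum ≈ -0.42668.

-0.42668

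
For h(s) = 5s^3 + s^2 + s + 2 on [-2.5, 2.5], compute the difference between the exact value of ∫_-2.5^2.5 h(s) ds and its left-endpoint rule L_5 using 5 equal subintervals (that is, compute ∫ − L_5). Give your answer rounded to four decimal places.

79.7917

Exact integral: ∫_-2.5^2.5 h(s) ds ≈ 20.416667.
L_5 = -59.375.
Error ≈ 20.416667 − (-59.375) ≈ 79.7917.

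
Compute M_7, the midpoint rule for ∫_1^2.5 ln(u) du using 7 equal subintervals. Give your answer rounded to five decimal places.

0.79187

Δu = (2.5 − 1)/7 = 3/14.
Midpoints: 31/28, 37/28, 43/28, 1.75, 55/28, 61/28, 67/28.
f(31/28) ≈ 0.10178, f(37/28) ≈ 0.27871, f(43/28) ≈ 0.42900, f(1.75) ≈ 0.55962, f(55/28) ≈ 0.67513, f(61/28) ≈ 0.77867, f(67/28) ≈ 0.87249.
Sum = Δu · [f(31/28) + f(37/28) + f(43/28) + ...].
Sum ≈ 0.79187.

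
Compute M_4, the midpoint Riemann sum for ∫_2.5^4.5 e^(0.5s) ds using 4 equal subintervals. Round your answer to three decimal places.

11.964

Δs = (4.5 − 2.5)/4 = 0.5.
Midpoints: 2.75, 3.25, 3.75, 4.25.
f(2.75) ≈ 3.955, f(3.25) ≈ 5.078, f(3.75) ≈ 6.521, f(4.25) ≈ 8.373.
Sum = Δs · [f(2.75) + f(3.25) + f(3.75) + f(4.25)].
Sum ≈ 11.964.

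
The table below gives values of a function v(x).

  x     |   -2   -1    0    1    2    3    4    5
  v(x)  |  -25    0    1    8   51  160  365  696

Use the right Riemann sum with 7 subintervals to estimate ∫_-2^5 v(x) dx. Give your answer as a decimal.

Δx = 1.
Sum = 1·[0 + 1 + 8 + 51 + 160 + 365 + 696] = 1281.

1281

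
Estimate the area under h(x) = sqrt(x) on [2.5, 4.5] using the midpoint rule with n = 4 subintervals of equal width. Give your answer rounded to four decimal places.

3.7296

Δx = (4.5 − 2.5)/4 = 0.5.
Midpoints: 2.75, 3.25, 3.75, 4.25.
h(2.75) ≈ 1.6583, h(3.25) ≈ 1.8028, h(3.75) ≈ 1.9365, h(4.25) ≈ 2.0616.
Sum = Δx · [h(2.75) + h(3.25) + h(3.75) + h(4.25)].
Sum ≈ 3.7296.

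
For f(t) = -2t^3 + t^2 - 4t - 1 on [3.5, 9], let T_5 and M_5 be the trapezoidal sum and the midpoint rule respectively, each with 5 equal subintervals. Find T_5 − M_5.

T_5 = -3160.245.
M_5 = -3099.518125.
T_5 − M_5 = -60.726875.

-60.726875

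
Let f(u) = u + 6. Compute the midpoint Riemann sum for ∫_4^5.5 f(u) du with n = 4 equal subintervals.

16.125

Δu = (5.5 − 4)/4 = 0.375.
Midpoints: 4.1875, 4.5625, 4.9375, 5.3125.
f(4.1875) = 10.1875, f(4.5625) = 10.5625, f(4.9375) = 10.9375, f(5.3125) = 11.3125.
Sum = Δu · [f(4.1875) + f(4.5625) + f(4.9375) + f(5.3125)].
Sum = 16.125.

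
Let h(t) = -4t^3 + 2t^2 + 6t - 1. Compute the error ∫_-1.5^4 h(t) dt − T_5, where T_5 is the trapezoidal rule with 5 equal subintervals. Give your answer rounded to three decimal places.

14.419

Exact integral: ∫_-1.5^4 h(t) dt ≈ -170.27083.
T_5 = -184.69.
Error ≈ -170.27083 − (-184.69) ≈ 14.419.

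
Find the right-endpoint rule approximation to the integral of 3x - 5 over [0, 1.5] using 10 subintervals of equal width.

Δx = (1.5 − 0)/10 = 0.15.
Right endpoints: 0.15, 0.3, 0.45, 0.6, 0.75, 0.9, 1.05, 1.2, 1.35, 1.5.
f(0.15) = -4.55, f(0.3) = -4.1, f(0.45) = -3.65, f(0.6) = -3.2, f(0.75) = -2.75, f(0.9) = -2.3, f(1.05) = -1.85, f(1.2) = -1.4, f(1.35) = -0.95, f(1.5) = -0.5.
Sum = Δx · [f(0.15) + f(0.3) + f(0.45) + ...].
Sum = -3.7875.

-3.7875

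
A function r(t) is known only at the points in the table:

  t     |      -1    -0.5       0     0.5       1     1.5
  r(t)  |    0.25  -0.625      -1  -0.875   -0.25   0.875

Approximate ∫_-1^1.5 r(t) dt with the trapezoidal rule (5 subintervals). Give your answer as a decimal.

-1.09375

Δt = 0.5.
T_5 = (0.5/2)·[0.25 + 2·(-0.625) + 2·(-1) + 2·(-0.875) + 2·(-0.25) + 0.875] = -1.09375.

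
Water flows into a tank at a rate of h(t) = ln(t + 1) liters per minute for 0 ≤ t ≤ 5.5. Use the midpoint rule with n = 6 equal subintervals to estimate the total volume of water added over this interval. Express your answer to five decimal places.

6.69493

Δt = (5.5 − 0)/6 = 11/12.
Midpoints: 11/24, 1.375, 55/24, 77/24, 4.125, 121/24.
h(11/24) ≈ 0.37729, h(1.375) ≈ 0.86500, h(55/24) ≈ 1.19139, h(77/24) ≈ 1.43707, h(4.125) ≈ 1.63413, h(121/24) ≈ 1.79868.
Sum = Δt · [h(11/24) + h(1.375) + h(55/24) + ...].
Sum ≈ 6.69493.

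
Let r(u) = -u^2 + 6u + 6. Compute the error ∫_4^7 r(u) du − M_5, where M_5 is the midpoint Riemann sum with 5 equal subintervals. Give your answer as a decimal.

Exact integral: ∫_4^7 r(u) du = 24.
M_5 = 24.09.
Error = 24 − 24.09 = -0.09.

-0.09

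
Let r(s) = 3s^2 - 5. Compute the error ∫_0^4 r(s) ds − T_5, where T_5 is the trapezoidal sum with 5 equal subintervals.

Exact integral: ∫_0^4 r(s) ds = 44.
T_5 = 45.28.
Error = 44 − 45.28 = -1.28.

-1.28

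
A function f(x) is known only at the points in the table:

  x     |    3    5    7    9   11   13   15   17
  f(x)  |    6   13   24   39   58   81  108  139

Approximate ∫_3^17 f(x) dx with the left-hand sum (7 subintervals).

Δx = 2.
Sum = 2·[6 + 13 + 24 + 39 + 58 + 81 + 108] = 658.

658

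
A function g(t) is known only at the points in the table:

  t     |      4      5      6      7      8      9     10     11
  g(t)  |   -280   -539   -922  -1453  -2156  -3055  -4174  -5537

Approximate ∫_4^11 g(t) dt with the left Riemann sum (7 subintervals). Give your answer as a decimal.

-12579

Δt = 1.
Sum = 1·[(-280) + (-539) + (-922) + (-1453) + (-2156) + (-3055) + (-4174)] = -12579.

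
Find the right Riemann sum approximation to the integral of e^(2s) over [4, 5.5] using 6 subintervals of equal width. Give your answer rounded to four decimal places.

Δs = (5.5 − 4)/6 = 0.25.
Right endpoints: 4.25, 4.5, 4.75, 5, 5.25, 5.5.
f(4.25) ≈ 4914.7688, f(4.5) ≈ 8103.0839, f(4.75) ≈ 13359.7268, f(5) ≈ 22026.4658, f(5.25) ≈ 36315.5027, f(5.5) ≈ 59874.1417.
Sum = Δs · [f(4.25) + f(4.5) + f(4.75) + ...].
Sum ≈ 36148.4224.

36148.4224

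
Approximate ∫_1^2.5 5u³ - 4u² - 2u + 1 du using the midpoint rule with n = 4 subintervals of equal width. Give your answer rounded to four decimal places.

23.9370

Δu = (2.5 − 1)/4 = 0.375.
Midpoints: 1.1875, 1.5625, 1.9375, 2.3125.
f(1.1875) = 5559/4096, f(1.5625) = 29421/4096, f(1.9375) = 75675/4096, f(2.3125) = 150801/4096.
Sum = Δu · [f(1.1875) + f(1.5625) + f(1.9375) + f(2.3125)].
Sum ≈ 23.9370.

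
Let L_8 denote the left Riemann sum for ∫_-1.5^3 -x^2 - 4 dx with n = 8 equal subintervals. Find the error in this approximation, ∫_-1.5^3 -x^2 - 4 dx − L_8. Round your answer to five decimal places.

-1.66113

Exact integral: ∫_-1.5^3 f(x) dx = -28.125.
L_8 ≈ -26.4638672.
Error ≈ -28.125 − (-26.4638672) ≈ -1.66113.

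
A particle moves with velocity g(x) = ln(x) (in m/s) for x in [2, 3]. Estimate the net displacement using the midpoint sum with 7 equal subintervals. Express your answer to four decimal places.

0.9097

Δx = (3 − 2)/7 = 1/7.
Midpoints: 29/14, 31/14, 33/14, 2.5, 37/14, 39/14, 41/14.
g(29/14) ≈ 0.7282, g(31/14) ≈ 0.7949, g(33/14) ≈ 0.8575, g(2.5) ≈ 0.9163, g(37/14) ≈ 0.9719, g(39/14) ≈ 1.0245, g(41/14) ≈ 1.0745.
Sum = Δx · [g(29/14) + g(31/14) + g(33/14) + ...].
Sum ≈ 0.9097.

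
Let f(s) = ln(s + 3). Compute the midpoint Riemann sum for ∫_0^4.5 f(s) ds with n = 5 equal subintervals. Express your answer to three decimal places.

7.323

Δs = (4.5 − 0)/5 = 0.9.
Midpoints: 0.45, 1.35, 2.25, 3.15, 4.05.
f(0.45) ≈ 1.238, f(1.35) ≈ 1.470, f(2.25) ≈ 1.658, f(3.15) ≈ 1.816, f(4.05) ≈ 1.953.
Sum = Δs · [f(0.45) + f(1.35) + f(2.25) + f(3.15) + f(4.05)].
Sum ≈ 7.323.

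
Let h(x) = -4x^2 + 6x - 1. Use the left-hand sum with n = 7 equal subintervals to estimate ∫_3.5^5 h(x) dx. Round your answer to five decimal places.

-68.29592

Δx = (5 − 3.5)/7 = 3/14.
Left endpoints: 3.5, 26/7, 55/14, 29/7, 61/14, 32/7, 67/14.
h(3.5) = -29, h(26/7) = -1661/49, h(55/14) = -1919/49, h(29/7) = -2195/49, h(61/14) = -2489/49, h(32/7) = -2801/49, h(67/14) = -3131/49.
Sum = Δx · [h(3.5) + h(26/7) + h(55/14) + ...].
Sum ≈ -68.29592.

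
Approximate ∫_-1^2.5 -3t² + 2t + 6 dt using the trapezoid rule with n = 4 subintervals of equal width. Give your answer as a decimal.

8.28515625

Δt = (2.5 − (-1))/4 = 0.875.
f(-1) = 1, f(-0.125) = 5.703125, f(0.75) = 5.8125, f(1.625) = 1.328125, f(2.5) = -7.75.
T_4 = (Δt/2)·[f(t_0) + 2f(t_1) + 2f(t_2) + 2f(t_3) + f(t_4)].
Sum = 8.28515625.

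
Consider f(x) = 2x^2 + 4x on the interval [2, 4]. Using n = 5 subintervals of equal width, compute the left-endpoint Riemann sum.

55.04

Δx = (4 − 2)/5 = 0.4.
Left endpoints: 2, 2.4, 2.8, 3.2, 3.6.
f(2) = 16, f(2.4) = 21.12, f(2.8) = 26.88, f(3.2) = 33.28, f(3.6) = 40.32.
Sum = Δx · [f(2) + f(2.4) + f(2.8) + f(3.2) + f(3.6)].
Sum = 55.04.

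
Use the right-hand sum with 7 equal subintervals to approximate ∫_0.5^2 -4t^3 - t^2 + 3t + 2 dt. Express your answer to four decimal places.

Δt = (2 − 0.5)/7 = 3/14.
Right endpoints: 5/7, 13/14, 8/7, 19/14, 11/7, 25/14, 2.
f(5/7) = 746/343, f(13/14) = 989/1372, f(8/7) = -634/343, f(19/14) = -7915/1372, f(11/7) = -3868/343, f(25/14) = -25531/1372, f(2) = -28.
Sum = Δt · [f(5/7) + f(13/14) + f(8/7) + ...].
Sum ≈ -13.4158.

-13.4158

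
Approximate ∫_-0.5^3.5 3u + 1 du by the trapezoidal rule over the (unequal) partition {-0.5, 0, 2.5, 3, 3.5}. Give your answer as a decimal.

22

Subinterval widths: 0.5, 2.5, 0.5, 0.5.
f(-0.5) = -0.5, f(0) = 1, f(2.5) = 8.5, f(3) = 10, f(3.5) = 11.5.
On each subinterval the trapezoid contributes (Δu_i/2)·[f(u_{i-1}) + f(u_i)].
Sum = 22.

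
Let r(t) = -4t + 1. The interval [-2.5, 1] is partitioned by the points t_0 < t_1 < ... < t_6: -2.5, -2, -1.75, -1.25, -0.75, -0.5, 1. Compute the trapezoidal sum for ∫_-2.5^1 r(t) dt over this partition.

Subinterval widths: 0.5, 0.25, 0.5, 0.5, 0.25, 1.5.
r(-2.5) = 11, r(-2) = 9, r(-1.75) = 8, r(-1.25) = 6, r(-0.75) = 4, r(-0.5) = 3, r(1) = -3.
On each subinterval the trapezoid contributes (Δt_i/2)·[r(t_{i-1}) + r(t_i)].
Sum = 14.

14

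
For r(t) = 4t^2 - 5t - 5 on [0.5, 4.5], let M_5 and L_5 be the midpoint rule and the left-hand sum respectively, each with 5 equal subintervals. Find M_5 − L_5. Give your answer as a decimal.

21.44

M_5 = 50.48.
L_5 = 29.04.
M_5 − L_5 = 21.44.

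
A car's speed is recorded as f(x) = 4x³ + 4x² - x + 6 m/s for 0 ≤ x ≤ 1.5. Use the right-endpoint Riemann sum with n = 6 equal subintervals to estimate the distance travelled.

20.265625

Δx = (1.5 − 0)/6 = 0.25.
Right endpoints: 0.25, 0.5, 0.75, 1, 1.25, 1.5.
f(0.25) = 6.0625, f(0.5) = 7, f(0.75) = 9.1875, f(1) = 13, f(1.25) = 18.8125, f(1.5) = 27.
Sum = Δx · [f(0.25) + f(0.5) + f(0.75) + ...].
Sum = 20.265625.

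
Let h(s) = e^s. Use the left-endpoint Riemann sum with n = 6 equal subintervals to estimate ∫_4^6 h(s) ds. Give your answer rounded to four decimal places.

Δs = (6 − 4)/6 = 1/3.
Left endpoints: 4, 13/3, 14/3, 5, 16/3, 17/3.
h(4) ≈ 54.5982, h(13/3) ≈ 76.1979, h(14/3) ≈ 106.3427, h(5) ≈ 148.4132, h(16/3) ≈ 207.1272, h(17/3) ≈ 289.0694.
Sum = Δs · [h(4) + h(13/3) + h(14/3) + ...].
Sum ≈ 293.9162.

293.9162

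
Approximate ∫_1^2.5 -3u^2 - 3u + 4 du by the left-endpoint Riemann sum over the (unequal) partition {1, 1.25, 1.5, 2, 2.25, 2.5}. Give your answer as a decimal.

Subinterval widths: 0.25, 0.25, 0.5, 0.25, 0.25.
Left endpoints: 1, 1.25, 1.5, 2, 2.25.
f(1) = -2, f(1.25) = -4.4375, f(1.5) = -7.25, f(2) = -14, f(2.25) = -17.9375.
Sum = Σ Δu_i · f(u_i).
Sum = -13.21875.

-13.21875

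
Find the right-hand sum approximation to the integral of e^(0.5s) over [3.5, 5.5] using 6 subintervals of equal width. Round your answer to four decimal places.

Δs = (5.5 − 3.5)/6 = 1/3.
Right endpoints: 23/6, 25/6, 4.5, 29/6, 31/6, 5.5.
f(23/6) ≈ 6.7983, f(25/6) ≈ 8.0312, f(4.5) ≈ 9.4877, f(29/6) ≈ 11.2084, f(31/6) ≈ 13.2412, f(5.5) ≈ 15.6426.
Sum = Δs · [f(23/6) + f(25/6) + f(4.5) + ...].
Sum ≈ 21.4698.

21.4698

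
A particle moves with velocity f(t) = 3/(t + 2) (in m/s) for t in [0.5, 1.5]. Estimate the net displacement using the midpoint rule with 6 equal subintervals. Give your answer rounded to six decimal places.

Δt = (1.5 − 0.5)/6 = 1/6.
Midpoints: 7/12, 0.75, 11/12, 13/12, 1.25, 17/12.
f(7/12) = 36/31, f(0.75) = 12/11, f(11/12) = 36/35, f(13/12) = 36/37, f(1.25) = 12/13, f(17/12) = 36/41.
Sum = Δt · [f(7/12) + f(0.75) + f(11/12) + ...].
Sum ≈ 1.009145.

1.009145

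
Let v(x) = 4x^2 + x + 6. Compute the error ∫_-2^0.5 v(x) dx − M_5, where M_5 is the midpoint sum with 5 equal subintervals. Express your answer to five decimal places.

Exact integral: ∫_-2^0.5 v(x) dx ≈ 23.9583333.
M_5 = 23.75.
Error ≈ 23.9583333 − 23.75 ≈ 0.20833.

0.20833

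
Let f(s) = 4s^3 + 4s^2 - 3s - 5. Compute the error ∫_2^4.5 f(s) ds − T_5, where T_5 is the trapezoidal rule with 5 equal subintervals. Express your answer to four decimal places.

Exact integral: ∫_2^4.5 f(s) ds ≈ 468.020833.
T_5 = 472.5.
Error ≈ 468.020833 − 472.5 ≈ -4.4792.

-4.4792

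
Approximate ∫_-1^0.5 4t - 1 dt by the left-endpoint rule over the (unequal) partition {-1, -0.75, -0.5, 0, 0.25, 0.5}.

-4

Subinterval widths: 0.25, 0.25, 0.5, 0.25, 0.25.
Left endpoints: -1, -0.75, -0.5, 0, 0.25.
f(-1) = -5, f(-0.75) = -4, f(-0.5) = -3, f(0) = -1, f(0.25) = 0.
Sum = Σ Δt_i · f(t_i).
Sum = -4.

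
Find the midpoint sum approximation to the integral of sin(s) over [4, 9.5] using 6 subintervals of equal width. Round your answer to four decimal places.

Δs = (9.5 − 4)/6 = 11/12.
Midpoints: 107/24, 5.375, 151/24, 173/24, 8.125, 217/24.
f(107/24) ≈ -0.9679, f(5.375) ≈ -0.7884, f(151/24) ≈ 0.0085, f(173/24) ≈ 0.7987, f(8.125) ≈ 0.9635, f(217/24) ≈ 0.3738.
Sum = Δs · [f(107/24) + f(5.375) + f(151/24) + ...].
Sum ≈ 0.3559.

0.3559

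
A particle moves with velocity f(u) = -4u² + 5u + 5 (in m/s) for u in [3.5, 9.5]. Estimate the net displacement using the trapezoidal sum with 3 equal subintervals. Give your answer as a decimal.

Δu = (9.5 − 3.5)/3 = 2.
f(3.5) = -26.5, f(5.5) = -88.5, f(7.5) = -182.5, f(9.5) = -308.5.
T_3 = (Δu/2)·[f(u_0) + 2f(u_1) + 2f(u_2) + f(u_3)].
Sum = -877.

-877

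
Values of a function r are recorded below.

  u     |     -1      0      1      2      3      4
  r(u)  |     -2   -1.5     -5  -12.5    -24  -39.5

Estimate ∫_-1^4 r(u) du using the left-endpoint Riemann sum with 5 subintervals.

Δu = 1.
Sum = 1·[(-2) + (-1.5) + (-5) + (-12.5) + (-24)] = -45.

-45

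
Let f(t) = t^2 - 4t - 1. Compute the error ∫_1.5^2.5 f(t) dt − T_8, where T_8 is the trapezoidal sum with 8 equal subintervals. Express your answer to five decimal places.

Exact integral: ∫_1.5^2.5 f(t) dt ≈ -4.9166667.
T_8 = -4.9140625.
Error ≈ -4.9166667 − (-4.9140625) ≈ -0.00260.

-0.00260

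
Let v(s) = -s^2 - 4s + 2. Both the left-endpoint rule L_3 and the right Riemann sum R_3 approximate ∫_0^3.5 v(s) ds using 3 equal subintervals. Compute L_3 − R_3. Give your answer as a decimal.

30.625

L_3 ≈ -17.27315.
R_3 ≈ -47.89815.
L_3 − R_3 = 30.625.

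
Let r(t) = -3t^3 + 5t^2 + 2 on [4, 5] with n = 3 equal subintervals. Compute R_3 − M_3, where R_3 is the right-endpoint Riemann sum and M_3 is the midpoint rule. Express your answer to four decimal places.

-23.9861

R_3 ≈ -196.740741.
M_3 ≈ -172.754630.
R_3 − M_3 ≈ -23.9861.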